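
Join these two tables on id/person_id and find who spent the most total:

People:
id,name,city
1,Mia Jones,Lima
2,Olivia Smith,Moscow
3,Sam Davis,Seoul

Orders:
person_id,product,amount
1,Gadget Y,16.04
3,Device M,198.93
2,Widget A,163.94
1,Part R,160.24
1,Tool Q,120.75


Join on: people.id = orders.person_id

Joined rows:
  Mia Jones (Lima) bought Gadget Y for $16.04
  Sam Davis (Seoul) bought Device M for $198.93
  Olivia Smith (Moscow) bought Widget A for $163.94
  Mia Jones (Lima) bought Part R for $160.24
  Mia Jones (Lima) bought Tool Q for $120.75

Total per person:
  Mia Jones: $297.03
  Sam Davis: $198.93
  Olivia Smith: $163.94

Top spender: Mia Jones ($297.03)

Mia Jones ($297.03)


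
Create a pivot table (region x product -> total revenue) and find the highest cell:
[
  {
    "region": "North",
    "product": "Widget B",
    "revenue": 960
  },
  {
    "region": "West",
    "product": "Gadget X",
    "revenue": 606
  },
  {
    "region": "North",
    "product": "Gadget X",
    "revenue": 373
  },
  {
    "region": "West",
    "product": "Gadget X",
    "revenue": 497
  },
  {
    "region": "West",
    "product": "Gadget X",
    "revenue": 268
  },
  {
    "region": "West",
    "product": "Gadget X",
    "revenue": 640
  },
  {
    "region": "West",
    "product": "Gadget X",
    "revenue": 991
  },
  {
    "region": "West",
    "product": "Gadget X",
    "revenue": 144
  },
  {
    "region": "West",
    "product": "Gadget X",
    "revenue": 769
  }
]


Pivot: region (rows) x product (columns) -> total revenue

     Gadget X      Widget B    
North          373           960  
West          3915             0  

Highest: West / Gadget X = $3915

West / Gadget X = $3915


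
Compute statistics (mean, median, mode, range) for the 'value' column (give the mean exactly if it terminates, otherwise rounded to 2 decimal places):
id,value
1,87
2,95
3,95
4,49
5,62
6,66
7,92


Data: [87, 95, 95, 49, 62, 66, 92]
Count: 7
Sum: 546
Mean: 546/7 = 78
Sorted: [49, 62, 66, 87, 92, 95, 95]
Median: 87.0
Mode: 95 (2 times)
Range: 95 - 49 = 46
Min: 49, Max: 95

mean=78, median=87.0, mode=95, range=46


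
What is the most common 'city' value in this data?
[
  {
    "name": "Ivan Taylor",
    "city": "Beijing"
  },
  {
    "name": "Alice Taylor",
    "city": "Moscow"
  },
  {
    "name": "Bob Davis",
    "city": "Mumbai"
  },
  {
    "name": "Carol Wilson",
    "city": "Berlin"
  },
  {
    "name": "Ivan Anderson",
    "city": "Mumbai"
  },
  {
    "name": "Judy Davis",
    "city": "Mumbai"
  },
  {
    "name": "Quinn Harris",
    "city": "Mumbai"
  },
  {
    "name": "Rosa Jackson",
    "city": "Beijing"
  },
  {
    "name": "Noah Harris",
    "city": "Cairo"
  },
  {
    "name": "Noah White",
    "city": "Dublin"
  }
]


Counting 'city' values across 10 records:

  Mumbai: 4 ####
  Beijing: 2 ##
  Moscow: 1 #
  Berlin: 1 #
  Cairo: 1 #
  Dublin: 1 #

Most common: Mumbai (4 times)

Mumbai (4 times)


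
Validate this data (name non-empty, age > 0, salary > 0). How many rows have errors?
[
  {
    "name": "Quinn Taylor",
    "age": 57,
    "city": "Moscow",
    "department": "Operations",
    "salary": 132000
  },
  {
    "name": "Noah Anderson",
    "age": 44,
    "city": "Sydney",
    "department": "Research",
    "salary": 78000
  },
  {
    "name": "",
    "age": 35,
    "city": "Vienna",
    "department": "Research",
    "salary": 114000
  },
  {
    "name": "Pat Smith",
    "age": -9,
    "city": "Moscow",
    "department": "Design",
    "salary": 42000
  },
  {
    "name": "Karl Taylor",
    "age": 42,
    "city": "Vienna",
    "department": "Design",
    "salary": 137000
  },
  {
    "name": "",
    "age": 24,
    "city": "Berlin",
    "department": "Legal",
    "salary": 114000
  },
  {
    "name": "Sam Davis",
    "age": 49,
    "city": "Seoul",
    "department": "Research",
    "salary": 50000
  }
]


Validating 7 records:
Rules: name non-empty, age > 0, salary > 0

  Row 1 (Quinn Taylor): OK
  Row 2 (Noah Anderson): OK
  Row 3 (???): empty name
  Row 4 (Pat Smith): negative age: -9
  Row 5 (Karl Taylor): OK
  Row 6 (???): empty name
  Row 7 (Sam Davis): OK

Total errors: 3

3 errors


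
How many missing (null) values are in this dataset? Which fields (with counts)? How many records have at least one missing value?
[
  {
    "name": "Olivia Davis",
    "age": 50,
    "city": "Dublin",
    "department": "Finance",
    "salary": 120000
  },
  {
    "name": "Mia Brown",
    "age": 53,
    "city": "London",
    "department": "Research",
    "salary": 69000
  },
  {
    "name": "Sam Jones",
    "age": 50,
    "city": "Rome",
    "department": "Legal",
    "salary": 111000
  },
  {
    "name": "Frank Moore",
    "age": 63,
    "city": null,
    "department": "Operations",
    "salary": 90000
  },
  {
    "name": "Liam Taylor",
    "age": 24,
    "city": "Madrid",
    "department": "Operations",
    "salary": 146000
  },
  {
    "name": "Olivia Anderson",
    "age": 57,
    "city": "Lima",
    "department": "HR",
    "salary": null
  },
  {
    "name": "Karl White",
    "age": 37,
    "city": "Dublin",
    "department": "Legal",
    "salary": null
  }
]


Checking for missing (null) values in 7 records:

  Olivia Davis: complete
  Mia Brown: complete
  Sam Jones: complete
  Frank Moore: city
  Liam Taylor: complete
  Olivia Anderson: salary
  Karl White: salary

Per field:
  name: 0 missing
  age: 0 missing
  city: 1 missing
  department: 0 missing
  salary: 2 missing

Total missing values: 3
Records with any missing: 3

3 missing values (city: 1, salary: 2); 3 incomplete records


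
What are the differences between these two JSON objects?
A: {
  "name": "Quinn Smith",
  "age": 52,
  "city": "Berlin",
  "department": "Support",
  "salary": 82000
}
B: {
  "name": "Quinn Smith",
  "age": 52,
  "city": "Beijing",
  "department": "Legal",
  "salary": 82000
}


Comparing each field (in key order):
  name: same
  age: same
  city: DIFFERENT
  department: DIFFERENT
  salary: same
Differences:
  city: Berlin -> Beijing
  department: Support -> Legal

2 field(s) changed

2 changes: city, department


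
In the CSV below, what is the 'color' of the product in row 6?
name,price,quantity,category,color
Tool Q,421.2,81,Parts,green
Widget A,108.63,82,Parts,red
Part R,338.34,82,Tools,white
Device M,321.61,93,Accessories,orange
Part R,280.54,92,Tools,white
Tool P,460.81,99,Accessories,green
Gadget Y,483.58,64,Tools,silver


Query: Row 6 ('Tool P'), column 'color'
Value: green

green


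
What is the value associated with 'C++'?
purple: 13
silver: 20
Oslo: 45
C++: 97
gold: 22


Looking up key 'C++'
Value: 97

97


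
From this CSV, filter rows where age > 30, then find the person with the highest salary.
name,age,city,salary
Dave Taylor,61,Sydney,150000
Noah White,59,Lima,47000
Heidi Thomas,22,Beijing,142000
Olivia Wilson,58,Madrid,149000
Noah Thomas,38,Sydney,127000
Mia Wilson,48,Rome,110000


Filter: age > 30
Sort by: salary (descending)

Filtered records (5):
  Dave Taylor, age 61, salary $150000
  Olivia Wilson, age 58, salary $149000
  Noah Thomas, age 38, salary $127000
  Mia Wilson, age 48, salary $110000
  Noah White, age 59, salary $47000

Highest salary: Dave Taylor ($150000)

Dave Taylor


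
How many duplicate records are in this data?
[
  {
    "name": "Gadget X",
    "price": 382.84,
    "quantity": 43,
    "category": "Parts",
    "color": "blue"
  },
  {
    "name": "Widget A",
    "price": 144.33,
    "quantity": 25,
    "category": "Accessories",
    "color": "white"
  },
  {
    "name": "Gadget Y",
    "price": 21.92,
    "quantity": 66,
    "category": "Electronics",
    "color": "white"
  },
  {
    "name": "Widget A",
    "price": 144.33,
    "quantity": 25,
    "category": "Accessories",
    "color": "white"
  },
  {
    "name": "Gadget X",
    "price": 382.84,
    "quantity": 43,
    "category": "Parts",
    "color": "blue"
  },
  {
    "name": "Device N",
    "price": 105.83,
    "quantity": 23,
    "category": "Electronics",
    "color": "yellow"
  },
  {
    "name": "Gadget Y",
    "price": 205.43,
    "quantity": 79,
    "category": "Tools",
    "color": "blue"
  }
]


Checking 7 records for duplicates:

  Row 1: Gadget X ($382.84, qty 43)
  Row 2: Widget A ($144.33, qty 25)
  Row 3: Gadget Y ($21.92, qty 66)
  Row 4: Widget A ($144.33, qty 25) <-- DUPLICATE
  Row 5: Gadget X ($382.84, qty 43) <-- DUPLICATE
  Row 6: Device N ($105.83, qty 23)
  Row 7: Gadget Y ($205.43, qty 79)

Duplicates found: 2
Unique records: 5

2 duplicates, 5 unique


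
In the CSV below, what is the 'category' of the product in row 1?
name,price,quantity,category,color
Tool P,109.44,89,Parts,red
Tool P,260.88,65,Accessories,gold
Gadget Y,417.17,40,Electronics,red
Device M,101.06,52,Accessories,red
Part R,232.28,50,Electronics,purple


Query: Row 1 ('Tool P'), column 'category'
Value: Parts

Parts


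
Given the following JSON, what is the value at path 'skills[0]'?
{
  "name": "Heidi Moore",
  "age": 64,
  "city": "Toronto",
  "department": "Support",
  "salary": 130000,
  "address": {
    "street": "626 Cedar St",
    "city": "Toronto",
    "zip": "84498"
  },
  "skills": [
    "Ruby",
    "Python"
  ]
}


Query: skills[0]
Path: skills -> first element
Value: Ruby

Ruby


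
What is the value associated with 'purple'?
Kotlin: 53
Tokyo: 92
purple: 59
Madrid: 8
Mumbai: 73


Looking up key 'purple'
Value: 59

59


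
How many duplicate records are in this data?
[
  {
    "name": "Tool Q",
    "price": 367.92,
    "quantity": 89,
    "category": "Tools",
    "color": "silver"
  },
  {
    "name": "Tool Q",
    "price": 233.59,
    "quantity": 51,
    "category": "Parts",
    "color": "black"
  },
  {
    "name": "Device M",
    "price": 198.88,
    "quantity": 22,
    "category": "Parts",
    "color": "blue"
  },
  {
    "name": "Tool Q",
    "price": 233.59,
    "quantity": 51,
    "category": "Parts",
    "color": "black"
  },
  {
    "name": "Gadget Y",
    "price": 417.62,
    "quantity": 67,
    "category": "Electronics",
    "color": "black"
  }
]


Checking 5 records for duplicates:

  Row 1: Tool Q ($367.92, qty 89)
  Row 2: Tool Q ($233.59, qty 51)
  Row 3: Device M ($198.88, qty 22)
  Row 4: Tool Q ($233.59, qty 51) <-- DUPLICATE
  Row 5: Gadget Y ($417.62, qty 67)

Duplicates found: 1
Unique records: 4

1 duplicates, 4 unique


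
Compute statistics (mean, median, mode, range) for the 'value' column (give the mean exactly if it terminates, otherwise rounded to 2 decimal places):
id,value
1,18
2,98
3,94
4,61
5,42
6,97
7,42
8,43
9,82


Data: [18, 98, 94, 61, 42, 97, 42, 43, 82]
Count: 9
Sum: 577
Mean: 577/9 ≈ 64.11 (rounded to 2 decimal places)
Sorted: [18, 42, 42, 43, 61, 82, 94, 97, 98]
Median: 61.0
Mode: 42 (2 times)
Range: 98 - 18 = 80
Min: 18, Max: 98

mean≈64.11, median=61.0, mode=42, range=80


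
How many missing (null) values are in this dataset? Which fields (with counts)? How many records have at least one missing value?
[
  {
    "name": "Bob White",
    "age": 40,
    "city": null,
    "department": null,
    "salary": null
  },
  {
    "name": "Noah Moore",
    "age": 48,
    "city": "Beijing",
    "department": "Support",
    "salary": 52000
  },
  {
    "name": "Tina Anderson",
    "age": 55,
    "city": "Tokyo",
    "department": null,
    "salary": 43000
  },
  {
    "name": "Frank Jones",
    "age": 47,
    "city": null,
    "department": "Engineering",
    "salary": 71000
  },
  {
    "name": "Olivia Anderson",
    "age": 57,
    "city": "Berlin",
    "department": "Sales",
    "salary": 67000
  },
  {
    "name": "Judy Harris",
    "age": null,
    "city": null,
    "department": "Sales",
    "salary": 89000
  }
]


Checking for missing (null) values in 6 records:

  Bob White: city, department, salary
  Noah Moore: complete
  Tina Anderson: department
  Frank Jones: city
  Olivia Anderson: complete
  Judy Harris: age, city

Per field:
  name: 0 missing
  age: 1 missing
  city: 3 missing
  department: 2 missing
  salary: 1 missing

Total missing values: 7
Records with any missing: 4

7 missing values (age: 1, city: 3, department: 2, salary: 1); 4 incomplete records


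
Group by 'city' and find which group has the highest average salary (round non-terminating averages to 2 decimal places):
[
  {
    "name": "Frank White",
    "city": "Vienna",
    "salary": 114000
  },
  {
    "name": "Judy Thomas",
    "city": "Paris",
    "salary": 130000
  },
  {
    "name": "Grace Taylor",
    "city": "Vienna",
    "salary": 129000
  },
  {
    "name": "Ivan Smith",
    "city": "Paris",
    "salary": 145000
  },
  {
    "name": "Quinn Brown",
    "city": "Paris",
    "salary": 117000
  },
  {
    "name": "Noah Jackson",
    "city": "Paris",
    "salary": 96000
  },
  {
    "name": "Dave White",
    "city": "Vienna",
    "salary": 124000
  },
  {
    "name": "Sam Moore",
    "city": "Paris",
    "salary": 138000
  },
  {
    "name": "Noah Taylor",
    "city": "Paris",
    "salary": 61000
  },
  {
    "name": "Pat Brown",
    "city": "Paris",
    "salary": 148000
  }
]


Group by: city

Groups:
  Paris: 7 people, avg salary = 835000/7 ≈ $119285.71
  Vienna: 3 people, avg salary = 367000/3 ≈ $122333.33

Highest average salary: Vienna (≈$122333.33)

Vienna (≈$122333.33)


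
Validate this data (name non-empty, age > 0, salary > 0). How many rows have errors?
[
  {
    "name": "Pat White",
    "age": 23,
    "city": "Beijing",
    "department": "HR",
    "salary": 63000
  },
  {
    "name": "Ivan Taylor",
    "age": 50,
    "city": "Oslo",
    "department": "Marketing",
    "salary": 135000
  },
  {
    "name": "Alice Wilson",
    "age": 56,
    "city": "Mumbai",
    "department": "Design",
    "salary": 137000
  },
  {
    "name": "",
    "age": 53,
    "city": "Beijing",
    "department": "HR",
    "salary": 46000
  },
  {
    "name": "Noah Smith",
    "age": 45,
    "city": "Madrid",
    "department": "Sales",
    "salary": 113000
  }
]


Validating 5 records:
Rules: name non-empty, age > 0, salary > 0

  Row 1 (Pat White): OK
  Row 2 (Ivan Taylor): OK
  Row 3 (Alice Wilson): OK
  Row 4 (???): empty name
  Row 5 (Noah Smith): OK

Total errors: 1

1 errors


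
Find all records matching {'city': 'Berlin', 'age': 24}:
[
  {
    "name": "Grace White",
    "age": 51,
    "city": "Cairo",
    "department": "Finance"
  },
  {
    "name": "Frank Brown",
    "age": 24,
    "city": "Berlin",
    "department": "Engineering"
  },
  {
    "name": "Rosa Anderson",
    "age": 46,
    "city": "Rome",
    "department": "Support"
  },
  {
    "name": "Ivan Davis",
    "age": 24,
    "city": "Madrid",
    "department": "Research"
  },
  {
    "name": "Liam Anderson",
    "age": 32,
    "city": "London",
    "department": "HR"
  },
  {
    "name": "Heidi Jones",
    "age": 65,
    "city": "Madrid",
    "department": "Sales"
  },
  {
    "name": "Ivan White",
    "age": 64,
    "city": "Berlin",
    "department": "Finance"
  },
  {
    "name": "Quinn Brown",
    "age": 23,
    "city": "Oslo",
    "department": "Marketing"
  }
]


Search criteria: {'city': 'Berlin', 'age': 24}

Checking 8 records:
  Grace White: {city: Cairo, age: 51}
  Frank Brown: {city: Berlin, age: 24} <-- MATCH
  Rosa Anderson: {city: Rome, age: 46}
  Ivan Davis: {city: Madrid, age: 24}
  Liam Anderson: {city: London, age: 32}
  Heidi Jones: {city: Madrid, age: 65}
  Ivan White: {city: Berlin, age: 64}
  Quinn Brown: {city: Oslo, age: 23}

Matches: ["Frank Brown"]

["Frank Brown"]


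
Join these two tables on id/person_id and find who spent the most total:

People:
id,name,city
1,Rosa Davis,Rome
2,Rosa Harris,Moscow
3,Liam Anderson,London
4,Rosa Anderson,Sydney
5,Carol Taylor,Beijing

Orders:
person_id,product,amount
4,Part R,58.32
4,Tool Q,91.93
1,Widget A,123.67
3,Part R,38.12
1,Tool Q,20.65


Join on: people.id = orders.person_id

Joined rows:
  Rosa Anderson (Sydney) bought Part R for $58.32
  Rosa Anderson (Sydney) bought Tool Q for $91.93
  Rosa Davis (Rome) bought Widget A for $123.67
  Liam Anderson (London) bought Part R for $38.12
  Rosa Davis (Rome) bought Tool Q for $20.65

Total per person:
  Rosa Anderson: $150.25
  Rosa Davis: $144.32
  Liam Anderson: $38.12

Top spender: Rosa Anderson ($150.25)

Rosa Anderson ($150.25)


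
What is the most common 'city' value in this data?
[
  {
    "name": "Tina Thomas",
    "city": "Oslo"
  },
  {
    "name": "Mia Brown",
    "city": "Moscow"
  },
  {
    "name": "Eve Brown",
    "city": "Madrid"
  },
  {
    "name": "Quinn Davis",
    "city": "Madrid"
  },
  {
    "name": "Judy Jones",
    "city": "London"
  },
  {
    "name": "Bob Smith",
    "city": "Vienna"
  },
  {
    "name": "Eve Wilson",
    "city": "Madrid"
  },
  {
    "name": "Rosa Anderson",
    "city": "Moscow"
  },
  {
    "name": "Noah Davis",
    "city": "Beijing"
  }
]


Counting 'city' values across 9 records:

  Madrid: 3 ###
  Moscow: 2 ##
  Oslo: 1 #
  London: 1 #
  Vienna: 1 #
  Beijing: 1 #

Most common: Madrid (3 times)

Madrid (3 times)


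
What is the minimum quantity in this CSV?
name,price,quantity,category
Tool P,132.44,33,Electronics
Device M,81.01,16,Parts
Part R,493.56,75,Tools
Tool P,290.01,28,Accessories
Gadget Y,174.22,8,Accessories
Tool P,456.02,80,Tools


Computing minimum quantity:
Values: [33, 16, 75, 28, 8, 80]
Min = 8

8


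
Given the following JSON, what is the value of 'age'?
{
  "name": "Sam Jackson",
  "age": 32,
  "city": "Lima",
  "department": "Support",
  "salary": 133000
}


Looking up field 'age'
Value: 32

32


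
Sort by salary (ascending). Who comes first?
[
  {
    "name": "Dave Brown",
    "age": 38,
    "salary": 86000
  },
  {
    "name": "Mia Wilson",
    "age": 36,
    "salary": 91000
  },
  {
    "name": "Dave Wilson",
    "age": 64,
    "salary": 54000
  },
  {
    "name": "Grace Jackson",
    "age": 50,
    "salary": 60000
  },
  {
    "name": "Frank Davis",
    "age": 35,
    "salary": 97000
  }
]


Sort by: salary (ascending)

Sorted order:
  1. Dave Wilson (salary = 54000)
  2. Grace Jackson (salary = 60000)
  3. Dave Brown (salary = 86000)
  4. Mia Wilson (salary = 91000)
  5. Frank Davis (salary = 97000)

First: Dave Wilson

Dave Wilson


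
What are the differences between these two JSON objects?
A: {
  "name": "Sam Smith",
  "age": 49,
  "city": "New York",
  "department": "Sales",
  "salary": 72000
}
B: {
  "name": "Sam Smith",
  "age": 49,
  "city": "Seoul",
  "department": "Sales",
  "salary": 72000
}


Comparing each field (in key order):
  name: same
  age: same
  city: DIFFERENT
  department: same
  salary: same
Differences:
  city: New York -> Seoul

1 field(s) changed

1 change: city


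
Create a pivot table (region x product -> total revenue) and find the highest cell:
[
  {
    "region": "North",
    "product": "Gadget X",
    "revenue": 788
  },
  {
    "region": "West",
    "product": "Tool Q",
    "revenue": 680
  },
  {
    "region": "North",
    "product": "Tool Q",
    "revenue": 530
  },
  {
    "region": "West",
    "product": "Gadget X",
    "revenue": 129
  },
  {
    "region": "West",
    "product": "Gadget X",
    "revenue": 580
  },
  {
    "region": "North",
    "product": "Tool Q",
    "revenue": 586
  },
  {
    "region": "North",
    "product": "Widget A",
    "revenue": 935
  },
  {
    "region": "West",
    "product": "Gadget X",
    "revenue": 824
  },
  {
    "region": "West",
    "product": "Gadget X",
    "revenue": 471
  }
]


Pivot: region (rows) x product (columns) -> total revenue

     Gadget X      Tool Q        Widget A    
North          788          1116           935  
West          2004           680             0  

Highest: West / Gadget X = $2004

West / Gadget X = $2004


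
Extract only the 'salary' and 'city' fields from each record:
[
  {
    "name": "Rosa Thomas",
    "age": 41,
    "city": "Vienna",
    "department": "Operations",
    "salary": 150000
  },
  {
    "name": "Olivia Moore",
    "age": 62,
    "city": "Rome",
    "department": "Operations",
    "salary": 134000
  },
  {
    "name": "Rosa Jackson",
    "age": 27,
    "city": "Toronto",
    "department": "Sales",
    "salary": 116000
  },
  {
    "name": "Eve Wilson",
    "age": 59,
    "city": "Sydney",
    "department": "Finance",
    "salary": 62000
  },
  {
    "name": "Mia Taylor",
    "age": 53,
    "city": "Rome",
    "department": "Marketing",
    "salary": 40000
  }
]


Original: 5 records with fields: name, age, city, department, salary
Keep: ['salary', 'city']
Drop: ['name', 'age', 'department']
Result: 5 records, 2 fields each

[
  {
    "salary": 150000,
    "city": "Vienna"
  },
  {
    "salary": 134000,
    "city": "Rome"
  },
  {
    "salary": 116000,
    "city": "Toronto"
  },
  {
    "salary": 62000,
    "city": "Sydney"
  },
  {
    "salary": 40000,
    "city": "Rome"
  }
]


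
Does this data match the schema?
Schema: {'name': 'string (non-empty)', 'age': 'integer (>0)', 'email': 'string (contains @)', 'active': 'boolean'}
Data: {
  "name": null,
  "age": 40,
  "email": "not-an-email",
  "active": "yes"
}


Validating each field against schema:
  name: FAIL (null is not a string)
  age: OK (positive integer)
  email: FAIL ("not-an-email" does not contain @)
  active: FAIL ("yes" is not a boolean)

Result: INVALID (3 errors: name, email, active)

INVALID (3 errors: name, email, active)


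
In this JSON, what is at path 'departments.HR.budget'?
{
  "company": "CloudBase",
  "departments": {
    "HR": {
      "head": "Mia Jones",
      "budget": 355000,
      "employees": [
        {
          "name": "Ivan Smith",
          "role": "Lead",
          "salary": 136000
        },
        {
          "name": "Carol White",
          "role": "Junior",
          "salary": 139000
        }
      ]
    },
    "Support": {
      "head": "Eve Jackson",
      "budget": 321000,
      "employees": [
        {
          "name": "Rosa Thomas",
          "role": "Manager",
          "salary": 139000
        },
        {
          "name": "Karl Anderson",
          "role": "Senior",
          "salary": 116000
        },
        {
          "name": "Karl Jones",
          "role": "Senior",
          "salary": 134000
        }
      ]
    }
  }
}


Path: departments.HR.budget

Navigate:
  -> departments
  -> HR
  -> budget = 355000

355000


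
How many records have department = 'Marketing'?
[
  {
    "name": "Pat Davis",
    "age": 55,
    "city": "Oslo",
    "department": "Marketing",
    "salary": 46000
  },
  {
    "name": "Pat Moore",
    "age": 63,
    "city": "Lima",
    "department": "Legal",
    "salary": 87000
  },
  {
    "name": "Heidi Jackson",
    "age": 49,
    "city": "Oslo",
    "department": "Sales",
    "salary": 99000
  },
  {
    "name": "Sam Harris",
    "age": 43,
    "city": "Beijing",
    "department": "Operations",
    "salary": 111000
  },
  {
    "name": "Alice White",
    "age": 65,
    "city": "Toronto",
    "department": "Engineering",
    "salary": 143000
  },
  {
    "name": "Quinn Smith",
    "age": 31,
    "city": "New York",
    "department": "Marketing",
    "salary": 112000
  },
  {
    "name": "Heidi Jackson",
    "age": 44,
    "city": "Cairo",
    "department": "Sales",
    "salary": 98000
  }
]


Data: 7 records
Condition: department = 'Marketing'

Checking each record:
  Pat Davis: Marketing MATCH
  Pat Moore: Legal
  Heidi Jackson: Sales
  Sam Harris: Operations
  Alice White: Engineering
  Quinn Smith: Marketing MATCH
  Heidi Jackson: Sales

Count: 2

2


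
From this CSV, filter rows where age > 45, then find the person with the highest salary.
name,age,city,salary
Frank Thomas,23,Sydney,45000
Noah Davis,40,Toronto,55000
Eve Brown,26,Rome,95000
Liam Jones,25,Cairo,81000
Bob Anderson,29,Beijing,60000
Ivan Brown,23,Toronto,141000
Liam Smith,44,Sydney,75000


Filter: age > 45
Sort by: salary (descending)

Filtered records (0):

No records match the filter.

None


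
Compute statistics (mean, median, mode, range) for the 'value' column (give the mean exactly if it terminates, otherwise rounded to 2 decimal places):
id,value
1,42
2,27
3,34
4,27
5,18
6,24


Data: [42, 27, 34, 27, 18, 24]
Count: 6
Sum: 172
Mean: 172/6 ≈ 28.67 (rounded to 2 decimal places)
Sorted: [18, 24, 27, 27, 34, 42]
Median: 27.0
Mode: 27 (2 times)
Range: 42 - 18 = 24
Min: 18, Max: 42

mean≈28.67, median=27.0, mode=27, range=24


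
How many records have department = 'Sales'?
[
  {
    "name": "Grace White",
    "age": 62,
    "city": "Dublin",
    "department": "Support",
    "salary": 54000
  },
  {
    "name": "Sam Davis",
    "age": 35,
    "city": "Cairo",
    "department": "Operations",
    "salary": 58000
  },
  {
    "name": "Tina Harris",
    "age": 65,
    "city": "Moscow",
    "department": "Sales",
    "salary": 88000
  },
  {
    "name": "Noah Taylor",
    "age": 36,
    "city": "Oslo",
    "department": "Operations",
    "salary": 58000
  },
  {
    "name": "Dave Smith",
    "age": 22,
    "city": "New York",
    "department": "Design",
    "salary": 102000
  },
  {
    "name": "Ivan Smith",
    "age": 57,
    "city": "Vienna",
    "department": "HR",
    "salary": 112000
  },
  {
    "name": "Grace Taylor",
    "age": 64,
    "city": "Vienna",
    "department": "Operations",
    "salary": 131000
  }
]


Data: 7 records
Condition: department = 'Sales'

Checking each record:
  Grace White: Support
  Sam Davis: Operations
  Tina Harris: Sales MATCH
  Noah Taylor: Operations
  Dave Smith: Design
  Ivan Smith: HR
  Grace Taylor: Operations

Count: 1

1


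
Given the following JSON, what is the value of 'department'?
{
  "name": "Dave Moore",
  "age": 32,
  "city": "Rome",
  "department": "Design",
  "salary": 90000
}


Looking up field 'department'
Value: Design

Design


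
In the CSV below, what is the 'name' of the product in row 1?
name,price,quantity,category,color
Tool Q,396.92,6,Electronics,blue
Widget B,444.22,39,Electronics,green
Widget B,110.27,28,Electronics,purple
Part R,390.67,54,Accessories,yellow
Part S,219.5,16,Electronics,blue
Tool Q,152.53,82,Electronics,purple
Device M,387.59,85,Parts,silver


Query: Row 1 ('Tool Q'), column 'name'
Value: Tool Q

Tool Q


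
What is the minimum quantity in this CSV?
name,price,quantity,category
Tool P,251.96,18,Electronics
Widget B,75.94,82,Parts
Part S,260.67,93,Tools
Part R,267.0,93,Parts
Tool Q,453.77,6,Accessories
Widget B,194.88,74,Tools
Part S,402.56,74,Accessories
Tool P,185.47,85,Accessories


Computing minimum quantity:
Values: [18, 82, 93, 93, 6, 74, 74, 85]
Min = 6

6


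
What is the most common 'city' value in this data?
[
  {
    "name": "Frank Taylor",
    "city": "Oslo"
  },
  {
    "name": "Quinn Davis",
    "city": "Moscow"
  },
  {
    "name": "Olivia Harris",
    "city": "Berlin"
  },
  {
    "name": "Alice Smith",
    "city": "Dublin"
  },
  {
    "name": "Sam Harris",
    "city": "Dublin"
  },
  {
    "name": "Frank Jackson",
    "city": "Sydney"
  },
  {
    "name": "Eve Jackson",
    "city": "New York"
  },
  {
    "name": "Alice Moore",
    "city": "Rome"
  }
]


Counting 'city' values across 8 records:

  Dublin: 2 ##
  Oslo: 1 #
  Moscow: 1 #
  Berlin: 1 #
  Sydney: 1 #
  New York: 1 #
  Rome: 1 #

Most common: Dublin (2 times)

Dublin (2 times)


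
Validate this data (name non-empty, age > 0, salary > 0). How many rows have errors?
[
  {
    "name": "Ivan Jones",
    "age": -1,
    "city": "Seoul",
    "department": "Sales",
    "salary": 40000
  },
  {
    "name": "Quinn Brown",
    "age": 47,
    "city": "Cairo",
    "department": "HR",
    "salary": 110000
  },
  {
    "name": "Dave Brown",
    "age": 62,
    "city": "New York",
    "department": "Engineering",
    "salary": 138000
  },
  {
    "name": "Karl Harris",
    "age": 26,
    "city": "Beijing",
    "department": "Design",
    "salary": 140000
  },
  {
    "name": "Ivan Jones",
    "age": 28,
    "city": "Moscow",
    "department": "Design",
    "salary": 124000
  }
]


Validating 5 records:
Rules: name non-empty, age > 0, salary > 0

  Row 1 (Ivan Jones): negative age: -1
  Row 2 (Quinn Brown): OK
  Row 3 (Dave Brown): OK
  Row 4 (Karl Harris): OK
  Row 5 (Ivan Jones): OK

Total errors: 1

1 errors


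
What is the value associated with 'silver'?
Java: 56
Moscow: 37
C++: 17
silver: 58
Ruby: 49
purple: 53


Looking up key 'silver'
Value: 58

58


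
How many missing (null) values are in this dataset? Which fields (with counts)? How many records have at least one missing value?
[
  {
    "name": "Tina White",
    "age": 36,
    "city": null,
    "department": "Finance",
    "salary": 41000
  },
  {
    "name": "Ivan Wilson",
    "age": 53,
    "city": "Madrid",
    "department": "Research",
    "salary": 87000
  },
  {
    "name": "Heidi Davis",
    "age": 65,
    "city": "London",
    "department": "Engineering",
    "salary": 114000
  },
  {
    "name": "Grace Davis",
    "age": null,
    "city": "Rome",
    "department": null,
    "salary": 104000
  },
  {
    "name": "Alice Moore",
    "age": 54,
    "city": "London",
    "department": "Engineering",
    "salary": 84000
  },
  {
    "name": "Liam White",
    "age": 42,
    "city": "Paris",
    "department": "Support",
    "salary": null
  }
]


Checking for missing (null) values in 6 records:

  Tina White: city
  Ivan Wilson: complete
  Heidi Davis: complete
  Grace Davis: age, department
  Alice Moore: complete
  Liam White: salary

Per field:
  name: 0 missing
  age: 1 missing
  city: 1 missing
  department: 1 missing
  salary: 1 missing

Total missing values: 4
Records with any missing: 3

4 missing values (age: 1, city: 1, department: 1, salary: 1); 3 incomplete records


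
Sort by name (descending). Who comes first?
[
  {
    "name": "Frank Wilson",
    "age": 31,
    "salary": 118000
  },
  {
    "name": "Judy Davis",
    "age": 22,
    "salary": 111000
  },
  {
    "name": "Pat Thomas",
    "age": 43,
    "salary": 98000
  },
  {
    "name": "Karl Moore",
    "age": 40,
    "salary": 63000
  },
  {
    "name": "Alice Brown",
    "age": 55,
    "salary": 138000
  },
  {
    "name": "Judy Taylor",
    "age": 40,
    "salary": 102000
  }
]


Sort by: name (descending)

Sorted order:
  1. Pat Thomas (name = Pat Thomas)
  2. Karl Moore (name = Karl Moore)
  3. Judy Taylor (name = Judy Taylor)
  4. Judy Davis (name = Judy Davis)
  5. Frank Wilson (name = Frank Wilson)
  6. Alice Brown (name = Alice Brown)

First: Pat Thomas

Pat Thomas


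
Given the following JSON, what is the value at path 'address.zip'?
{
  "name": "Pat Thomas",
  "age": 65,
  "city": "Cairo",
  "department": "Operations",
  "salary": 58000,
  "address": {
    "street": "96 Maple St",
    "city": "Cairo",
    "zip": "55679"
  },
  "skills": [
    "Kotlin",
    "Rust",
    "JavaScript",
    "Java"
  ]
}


Query: address.zip
Path: address -> zip
Value: 55679

55679


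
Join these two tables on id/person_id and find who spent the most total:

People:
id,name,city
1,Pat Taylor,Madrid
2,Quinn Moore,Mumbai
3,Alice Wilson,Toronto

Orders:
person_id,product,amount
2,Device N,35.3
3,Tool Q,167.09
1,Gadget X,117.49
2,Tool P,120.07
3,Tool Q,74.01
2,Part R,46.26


Join on: people.id = orders.person_id

Joined rows:
  Quinn Moore (Mumbai) bought Device N for $35.3
  Alice Wilson (Toronto) bought Tool Q for $167.09
  Pat Taylor (Madrid) bought Gadget X for $117.49
  Quinn Moore (Mumbai) bought Tool P for $120.07
  Alice Wilson (Toronto) bought Tool Q for $74.01
  Quinn Moore (Mumbai) bought Part R for $46.26

Total per person:
  Alice Wilson: $241.10
  Quinn Moore: $201.63
  Pat Taylor: $117.49

Top spender: Alice Wilson ($241.10)

Alice Wilson ($241.10)


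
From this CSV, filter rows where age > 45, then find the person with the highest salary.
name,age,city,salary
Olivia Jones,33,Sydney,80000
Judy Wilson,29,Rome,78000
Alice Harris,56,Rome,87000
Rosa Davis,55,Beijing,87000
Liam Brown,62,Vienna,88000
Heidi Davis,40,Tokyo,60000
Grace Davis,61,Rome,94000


Filter: age > 45
Sort by: salary (descending)

Filtered records (4):
  Grace Davis, age 61, salary $94000
  Liam Brown, age 62, salary $88000
  Alice Harris, age 56, salary $87000
  Rosa Davis, age 55, salary $87000

Highest salary: Grace Davis ($94000)

Grace Davis


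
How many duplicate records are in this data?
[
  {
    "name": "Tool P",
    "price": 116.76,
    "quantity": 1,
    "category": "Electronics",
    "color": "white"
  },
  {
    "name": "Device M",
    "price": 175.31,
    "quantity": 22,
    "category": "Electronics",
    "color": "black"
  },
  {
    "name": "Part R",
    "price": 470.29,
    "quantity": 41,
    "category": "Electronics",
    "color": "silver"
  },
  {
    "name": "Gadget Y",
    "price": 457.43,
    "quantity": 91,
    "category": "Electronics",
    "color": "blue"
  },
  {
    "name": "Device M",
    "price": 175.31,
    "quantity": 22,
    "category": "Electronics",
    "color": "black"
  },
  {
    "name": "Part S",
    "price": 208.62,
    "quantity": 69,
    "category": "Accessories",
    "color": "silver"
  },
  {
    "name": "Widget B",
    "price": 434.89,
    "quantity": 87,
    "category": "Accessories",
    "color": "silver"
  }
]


Checking 7 records for duplicates:

  Row 1: Tool P ($116.76, qty 1)
  Row 2: Device M ($175.31, qty 22)
  Row 3: Part R ($470.29, qty 41)
  Row 4: Gadget Y ($457.43, qty 91)
  Row 5: Device M ($175.31, qty 22) <-- DUPLICATE
  Row 6: Part S ($208.62, qty 69)
  Row 7: Widget B ($434.89, qty 87)

Duplicates found: 1
Unique records: 6

1 duplicates, 6 unique


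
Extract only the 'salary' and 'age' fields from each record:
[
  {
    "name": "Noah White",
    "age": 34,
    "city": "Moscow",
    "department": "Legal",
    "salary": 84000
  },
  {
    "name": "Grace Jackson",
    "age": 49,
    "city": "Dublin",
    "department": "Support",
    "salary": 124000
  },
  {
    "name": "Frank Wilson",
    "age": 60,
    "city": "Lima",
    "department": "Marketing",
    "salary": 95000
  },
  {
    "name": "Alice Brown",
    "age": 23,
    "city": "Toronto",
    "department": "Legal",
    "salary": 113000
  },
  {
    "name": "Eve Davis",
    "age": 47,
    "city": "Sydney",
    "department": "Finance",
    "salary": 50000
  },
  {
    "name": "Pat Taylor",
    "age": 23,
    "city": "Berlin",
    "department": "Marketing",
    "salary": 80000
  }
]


Original: 6 records with fields: name, age, city, department, salary
Keep: ['salary', 'age']
Drop: ['name', 'city', 'department']
Result: 6 records, 2 fields each

[
  {
    "salary": 84000,
    "age": 34
  },
  {
    "salary": 124000,
    "age": 49
  },
  {
    "salary": 95000,
    "age": 60
  },
  {
    "salary": 113000,
    "age": 23
  },
  {
    "salary": 50000,
    "age": 47
  },
  {
    "salary": 80000,
    "age": 23
  }
]


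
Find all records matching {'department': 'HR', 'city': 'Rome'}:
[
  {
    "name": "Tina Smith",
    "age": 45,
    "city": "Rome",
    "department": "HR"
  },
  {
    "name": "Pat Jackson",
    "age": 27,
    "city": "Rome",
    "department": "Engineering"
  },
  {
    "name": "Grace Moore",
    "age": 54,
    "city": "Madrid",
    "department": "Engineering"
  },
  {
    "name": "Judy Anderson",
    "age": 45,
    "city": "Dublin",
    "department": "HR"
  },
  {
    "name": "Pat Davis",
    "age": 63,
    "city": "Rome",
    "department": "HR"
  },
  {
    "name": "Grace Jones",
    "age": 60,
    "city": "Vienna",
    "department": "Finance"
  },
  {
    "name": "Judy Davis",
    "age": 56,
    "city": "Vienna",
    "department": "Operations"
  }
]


Search criteria: {'department': 'HR', 'city': 'Rome'}

Checking 7 records:
  Tina Smith: {department: HR, city: Rome} <-- MATCH
  Pat Jackson: {department: Engineering, city: Rome}
  Grace Moore: {department: Engineering, city: Madrid}
  Judy Anderson: {department: HR, city: Dublin}
  Pat Davis: {department: HR, city: Rome} <-- MATCH
  Grace Jones: {department: Finance, city: Vienna}
  Judy Davis: {department: Operations, city: Vienna}

Matches: ["Tina Smith", "Pat Davis"]

["Tina Smith", "Pat Davis"]


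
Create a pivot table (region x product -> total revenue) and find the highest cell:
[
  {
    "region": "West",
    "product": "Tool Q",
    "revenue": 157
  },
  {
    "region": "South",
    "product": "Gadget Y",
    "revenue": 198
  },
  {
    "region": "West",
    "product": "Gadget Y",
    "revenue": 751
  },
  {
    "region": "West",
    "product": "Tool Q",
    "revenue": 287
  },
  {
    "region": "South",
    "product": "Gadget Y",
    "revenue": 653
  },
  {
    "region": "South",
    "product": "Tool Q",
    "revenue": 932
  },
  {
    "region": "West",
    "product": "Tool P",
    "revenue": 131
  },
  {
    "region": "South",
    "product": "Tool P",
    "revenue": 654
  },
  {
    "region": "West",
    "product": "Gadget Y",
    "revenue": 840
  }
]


Pivot: region (rows) x product (columns) -> total revenue

     Gadget Y      Tool P        Tool Q      
South          851           654           932  
West          1591           131           444  

Highest: West / Gadget Y = $1591

West / Gadget Y = $1591


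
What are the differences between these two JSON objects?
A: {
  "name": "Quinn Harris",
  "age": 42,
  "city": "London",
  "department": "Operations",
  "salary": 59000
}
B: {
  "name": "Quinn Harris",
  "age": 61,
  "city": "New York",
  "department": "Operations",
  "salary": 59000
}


Comparing each field (in key order):
  name: same
  age: DIFFERENT
  city: DIFFERENT
  department: same
  salary: same
Differences:
  age: 42 -> 61
  city: London -> New York

2 field(s) changed

2 changes: age, city


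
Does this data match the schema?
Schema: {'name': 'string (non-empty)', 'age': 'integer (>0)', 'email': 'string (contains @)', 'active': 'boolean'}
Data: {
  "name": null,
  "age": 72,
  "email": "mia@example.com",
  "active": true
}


Validating each field against schema:
  name: FAIL (null is not a string)
  age: OK (positive integer)
  email: OK (string with @)
  active: OK (boolean)

Result: INVALID (1 error: name)

INVALID (1 error: name)


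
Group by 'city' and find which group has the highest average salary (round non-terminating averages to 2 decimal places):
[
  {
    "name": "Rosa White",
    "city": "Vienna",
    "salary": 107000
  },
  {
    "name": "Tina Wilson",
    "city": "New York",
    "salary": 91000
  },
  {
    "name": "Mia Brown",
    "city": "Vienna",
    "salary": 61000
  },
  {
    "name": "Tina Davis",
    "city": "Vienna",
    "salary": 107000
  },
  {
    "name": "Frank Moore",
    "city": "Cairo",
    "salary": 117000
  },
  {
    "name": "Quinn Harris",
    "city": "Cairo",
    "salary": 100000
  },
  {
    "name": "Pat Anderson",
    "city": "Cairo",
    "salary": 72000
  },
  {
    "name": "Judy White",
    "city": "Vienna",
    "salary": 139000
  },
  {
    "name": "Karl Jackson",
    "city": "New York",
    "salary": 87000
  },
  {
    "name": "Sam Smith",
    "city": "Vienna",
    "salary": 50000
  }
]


Group by: city

Groups:
  Cairo: 3 people, avg salary = 289000/3 ≈ $96333.33
  New York: 2 people, avg salary = 178000/2 = $89000
  Vienna: 5 people, avg salary = 464000/5 = $92800

Highest average salary: Cairo (≈$96333.33)

Cairo (≈$96333.33)


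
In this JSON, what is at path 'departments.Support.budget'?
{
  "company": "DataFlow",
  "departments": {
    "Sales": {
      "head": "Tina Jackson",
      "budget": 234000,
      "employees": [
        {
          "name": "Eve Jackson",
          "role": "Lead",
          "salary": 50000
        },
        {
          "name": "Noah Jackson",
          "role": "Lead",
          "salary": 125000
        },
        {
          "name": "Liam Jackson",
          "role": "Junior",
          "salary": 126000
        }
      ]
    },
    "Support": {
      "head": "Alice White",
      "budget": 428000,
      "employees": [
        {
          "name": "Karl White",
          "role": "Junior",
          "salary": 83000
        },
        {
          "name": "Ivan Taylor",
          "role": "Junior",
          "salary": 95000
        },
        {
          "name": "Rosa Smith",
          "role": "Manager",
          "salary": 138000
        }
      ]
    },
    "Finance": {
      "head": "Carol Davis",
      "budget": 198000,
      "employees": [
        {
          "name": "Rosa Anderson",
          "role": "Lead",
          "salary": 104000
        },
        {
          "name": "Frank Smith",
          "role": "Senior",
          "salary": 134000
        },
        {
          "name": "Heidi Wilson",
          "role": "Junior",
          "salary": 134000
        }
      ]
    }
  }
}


Path: departments.Support.budget

Navigate:
  -> departments
  -> Support
  -> budget = 428000

428000
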